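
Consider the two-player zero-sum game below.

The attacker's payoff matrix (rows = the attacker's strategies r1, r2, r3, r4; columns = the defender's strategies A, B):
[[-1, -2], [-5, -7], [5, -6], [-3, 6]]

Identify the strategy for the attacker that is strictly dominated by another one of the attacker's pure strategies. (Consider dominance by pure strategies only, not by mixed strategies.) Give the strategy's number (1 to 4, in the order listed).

Compare r2 with r1: -1 > -5, -2 > -7.
So r1 strictly dominates r2 for the attacker; r2 is strictly dominated.

2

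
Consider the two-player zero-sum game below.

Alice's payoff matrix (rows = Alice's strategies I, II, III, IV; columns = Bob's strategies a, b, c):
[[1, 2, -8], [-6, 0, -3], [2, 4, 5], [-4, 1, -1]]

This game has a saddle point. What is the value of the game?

2

Row minima: -8, -6, 2, -4 → Alice's maximin is 2.
Column maxima: 2, 4, 5 → Bob's minimax is 2.
They coincide at (III, a), so the value is 2.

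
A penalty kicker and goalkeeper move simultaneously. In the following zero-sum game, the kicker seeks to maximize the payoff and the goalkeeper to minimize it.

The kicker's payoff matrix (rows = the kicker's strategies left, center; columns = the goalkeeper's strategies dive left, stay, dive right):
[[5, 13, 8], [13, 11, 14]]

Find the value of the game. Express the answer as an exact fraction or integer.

Column dive right is strictly dominated by dive left for the goalkeeper (it gives the kicker more in every row).
The remaining 2×2 game on (left, center) × (dive left, stay) has no saddle point. Let the kicker play left with probability p; indifference gives 5p + 13(1−p) = 13p + 11(1−p), so p = 1/5.
Similarly the goalkeeper's optimal q on dive left is 1/5, and the value is 5·(1/5) + (13)·(4/5) = 57/5.

57/5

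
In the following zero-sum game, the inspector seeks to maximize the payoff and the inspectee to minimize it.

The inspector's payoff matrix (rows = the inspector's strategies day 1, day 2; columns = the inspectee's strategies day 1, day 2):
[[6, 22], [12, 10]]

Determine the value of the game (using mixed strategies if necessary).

34/3

Row minima are 6 and 10, so the inspector's maximin is 10; column maxima are 12 and 22, so the inspectee's minimax is 12. These differ, so the equilibrium is in mixed strategies.
Let the inspector play day 1 with probability p. The inspectee is indifferent when 6p + 12(1−p) = 22p + 10(1−p), giving p = 1/9.
Let the inspectee play day 1 with probability q. The inspector is indifferent when 6q + 22(1−q) = 12q + 10(1−q), giving q = 2/3.
The value is 6·(2/3) + (22)·(1/3) = 34/3.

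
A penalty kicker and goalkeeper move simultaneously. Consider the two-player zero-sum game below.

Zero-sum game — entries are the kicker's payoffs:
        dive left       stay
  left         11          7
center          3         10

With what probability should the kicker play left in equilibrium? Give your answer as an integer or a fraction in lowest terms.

Row minima are 7 and 3, so the kicker's maximin is 7; column maxima are 11 and 10, so the goalkeeper's minimax is 10. These differ, so the equilibrium is in mixed strategies.
Let the kicker play left with probability p. The goalkeeper is indifferent when 11p + 3(1−p) = 7p + 10(1−p), giving p = 7/11.

7/11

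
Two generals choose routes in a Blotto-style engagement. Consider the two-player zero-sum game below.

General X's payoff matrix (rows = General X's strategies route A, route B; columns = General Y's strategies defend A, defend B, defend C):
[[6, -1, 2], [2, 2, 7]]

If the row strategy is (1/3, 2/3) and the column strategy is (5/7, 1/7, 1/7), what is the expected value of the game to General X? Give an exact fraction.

23/7

Against (5/7, 1/7, 1/7), each row's expected payoff is route A: 31/7; route B: 19/7.
Taking the (1/3, 2/3)-weighted average: (1/3)·(31/7) + (2/3)·(19/7) = 23/7.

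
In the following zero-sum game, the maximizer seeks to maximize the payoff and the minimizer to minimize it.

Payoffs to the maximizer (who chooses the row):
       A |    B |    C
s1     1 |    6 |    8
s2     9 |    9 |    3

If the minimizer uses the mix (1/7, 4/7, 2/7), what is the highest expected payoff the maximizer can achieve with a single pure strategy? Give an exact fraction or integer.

s1: (1)·(1/7) + (6)·(4/7) + (8)·(2/7) = 41/7.
s2: (9)·(1/7) + (9)·(4/7) + (3)·(2/7) = 51/7.
The best pure response is s2 with expected payoff 51/7.

51/7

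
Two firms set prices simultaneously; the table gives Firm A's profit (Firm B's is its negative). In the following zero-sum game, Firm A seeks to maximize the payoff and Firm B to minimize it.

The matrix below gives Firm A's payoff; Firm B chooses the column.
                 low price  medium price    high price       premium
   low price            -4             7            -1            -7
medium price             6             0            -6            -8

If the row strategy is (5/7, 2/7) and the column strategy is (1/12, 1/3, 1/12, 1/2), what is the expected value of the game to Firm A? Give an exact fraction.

Against (1/12, 1/3, 1/12, 1/2), each row's expected payoff is low price: -19/12; medium price: -4.
Taking the (5/7, 2/7)-weighted average: (5/7)·(-19/12) + (2/7)·(-4) = -191/84.

-191/84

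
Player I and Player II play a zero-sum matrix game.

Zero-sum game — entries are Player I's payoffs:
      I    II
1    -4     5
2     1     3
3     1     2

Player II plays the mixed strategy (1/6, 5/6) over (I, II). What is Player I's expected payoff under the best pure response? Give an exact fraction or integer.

1: (-4)·(1/6) + (5)·(5/6) = 7/2.
2: (1)·(1/6) + (3)·(5/6) = 8/3.
3: (1)·(1/6) + (2)·(5/6) = 11/6.
The best pure response is 1 with expected payoff 7/2.

7/2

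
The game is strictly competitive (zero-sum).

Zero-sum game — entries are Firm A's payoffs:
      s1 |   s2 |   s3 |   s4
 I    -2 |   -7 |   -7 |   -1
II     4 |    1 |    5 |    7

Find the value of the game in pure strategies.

Row minima: -7, 1 → Firm A's maximin is 1.
Column maxima: 4, 1, 5, 7 → Firm B's minimax is 1.
They coincide at (II, s2), so the value is 1.

1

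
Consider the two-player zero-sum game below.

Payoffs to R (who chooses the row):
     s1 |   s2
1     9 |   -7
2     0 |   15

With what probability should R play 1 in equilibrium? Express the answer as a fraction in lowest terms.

15/31

Row minima are -7 and 0, so R's maximin is 0; column maxima are 9 and 15, so C's minimax is 9. These differ, so the equilibrium is in mixed strategies.
Let R play 1 with probability p. C is indifferent when 9p = −7p + 15(1−p), giving p = 15/31.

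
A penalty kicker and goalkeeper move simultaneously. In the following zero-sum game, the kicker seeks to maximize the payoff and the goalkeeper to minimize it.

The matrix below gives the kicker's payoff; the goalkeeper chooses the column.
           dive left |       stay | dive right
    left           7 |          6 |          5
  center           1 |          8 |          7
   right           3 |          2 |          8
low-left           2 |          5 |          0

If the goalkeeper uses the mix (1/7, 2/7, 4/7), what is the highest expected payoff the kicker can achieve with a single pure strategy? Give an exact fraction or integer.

45/7

left: (7)·(1/7) + (6)·(2/7) + (5)·(4/7) = 39/7.
center: (1)·(1/7) + (8)·(2/7) + (7)·(4/7) = 45/7.
right: (3)·(1/7) + (2)·(2/7) + (8)·(4/7) = 39/7.
low-left: (2)·(1/7) + (5)·(2/7) + (0)·(4/7) = 12/7.
The best pure response is center with expected payoff 45/7.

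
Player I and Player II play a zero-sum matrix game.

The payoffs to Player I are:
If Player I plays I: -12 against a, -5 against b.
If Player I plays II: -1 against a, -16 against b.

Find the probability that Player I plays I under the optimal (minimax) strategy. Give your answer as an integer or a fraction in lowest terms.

15/22

Row minima are -12 and -16, so Player I's maximin is -12; column maxima are -1 and -5, so Player II's minimax is -5. These differ, so the equilibrium is in mixed strategies.
Let Player I play I with probability p. Player II is indifferent when −12p − (1−p) = −5p − 16(1−p), giving p = 15/22.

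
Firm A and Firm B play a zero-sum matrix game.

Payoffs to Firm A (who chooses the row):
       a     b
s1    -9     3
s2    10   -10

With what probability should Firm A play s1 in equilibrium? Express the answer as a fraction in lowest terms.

Row minima are -9 and -10, so Firm A's maximin is -9; column maxima are 10 and 3, so Firm B's minimax is 3. These differ, so the equilibrium is in mixed strategies.
Let Firm A play s1 with probability p. Firm B is indifferent when −9p + 10(1−p) = 3p − 10(1−p), giving p = 5/8.

5/8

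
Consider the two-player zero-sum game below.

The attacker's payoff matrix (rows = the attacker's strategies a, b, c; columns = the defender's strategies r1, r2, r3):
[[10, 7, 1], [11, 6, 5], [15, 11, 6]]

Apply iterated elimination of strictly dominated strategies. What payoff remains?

Row b is strictly dominated by row c (15>11, 11>6, 6>5); eliminate b.
Row a is strictly dominated by row c (15>10, 11>7, 6>1); eliminate a.
Column r1 is strictly dominated by r2 for the defender (11<15); eliminate r1.
Column r2 is strictly dominated by r3 for the defender (6<11); eliminate r2.
Only (c, r3) remains, with payoff 6.

6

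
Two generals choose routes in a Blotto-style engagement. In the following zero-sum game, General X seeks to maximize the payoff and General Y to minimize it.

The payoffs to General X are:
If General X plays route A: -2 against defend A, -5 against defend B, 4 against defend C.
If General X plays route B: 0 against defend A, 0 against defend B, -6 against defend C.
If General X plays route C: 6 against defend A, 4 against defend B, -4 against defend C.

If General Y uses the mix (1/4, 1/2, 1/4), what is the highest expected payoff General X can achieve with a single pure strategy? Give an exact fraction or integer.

5/2

route A: (-2)·(1/4) + (-5)·(1/2) + (4)·(1/4) = -2.
route B: (0)·(1/4) + (0)·(1/2) + (-6)·(1/4) = -3/2.
route C: (6)·(1/4) + (4)·(1/2) + (-4)·(1/4) = 5/2.
The best pure response is route C with expected payoff 5/2.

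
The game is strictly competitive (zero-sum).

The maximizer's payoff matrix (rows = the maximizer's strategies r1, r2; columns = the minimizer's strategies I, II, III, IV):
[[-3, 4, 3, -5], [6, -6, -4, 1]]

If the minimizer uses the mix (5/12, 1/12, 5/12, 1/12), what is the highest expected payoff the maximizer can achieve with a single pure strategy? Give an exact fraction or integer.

r1: (-3)·(5/12) + (4)·(1/12) + (3)·(5/12) + (-5)·(1/12) = -1/12.
r2: (6)·(5/12) + (-6)·(1/12) + (-4)·(5/12) + (1)·(1/12) = 5/12.
The best pure response is r2 with expected payoff 5/12.

5/12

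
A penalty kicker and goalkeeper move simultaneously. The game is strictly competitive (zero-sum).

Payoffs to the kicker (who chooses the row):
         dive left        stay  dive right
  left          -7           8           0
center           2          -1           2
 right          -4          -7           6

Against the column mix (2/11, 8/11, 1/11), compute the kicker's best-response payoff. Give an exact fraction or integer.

left: (-7)·(2/11) + (8)·(8/11) + (0)·(1/11) = 50/11.
center: (2)·(2/11) + (-1)·(8/11) + (2)·(1/11) = -2/11.
right: (-4)·(2/11) + (-7)·(8/11) + (6)·(1/11) = -58/11.
The best pure response is left with expected payoff 50/11.

50/11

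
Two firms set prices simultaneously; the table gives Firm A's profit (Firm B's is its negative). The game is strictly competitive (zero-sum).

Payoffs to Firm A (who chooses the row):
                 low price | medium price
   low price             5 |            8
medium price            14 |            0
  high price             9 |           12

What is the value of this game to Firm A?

Row low price is strictly dominated by row high price, so Firm A never plays it.
The remaining 2×2 game on (medium price, high price) × (low price, medium price) has no saddle point. Let Firm A play medium price with probability p; indifference gives 14p + 9(1−p) = 12(1−p), so p = 3/17.
Similarly Firm B's optimal q on low price is 12/17, and the value is 14·(12/17) + (0)·(5/17) = 168/17.

168/17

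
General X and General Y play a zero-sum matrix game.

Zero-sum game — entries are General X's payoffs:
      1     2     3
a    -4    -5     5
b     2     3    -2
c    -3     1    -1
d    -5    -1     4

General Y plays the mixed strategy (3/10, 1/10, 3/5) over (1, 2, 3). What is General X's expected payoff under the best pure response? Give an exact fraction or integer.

13/10

a: (-4)·(3/10) + (-5)·(1/10) + (5)·(3/5) = 13/10.
b: (2)·(3/10) + (3)·(1/10) + (-2)·(3/5) = -3/10.
c: (-3)·(3/10) + (1)·(1/10) + (-1)·(3/5) = -7/5.
d: (-5)·(3/10) + (-1)·(1/10) + (4)·(3/5) = 4/5.
The best pure response is a with expected payoff 13/10.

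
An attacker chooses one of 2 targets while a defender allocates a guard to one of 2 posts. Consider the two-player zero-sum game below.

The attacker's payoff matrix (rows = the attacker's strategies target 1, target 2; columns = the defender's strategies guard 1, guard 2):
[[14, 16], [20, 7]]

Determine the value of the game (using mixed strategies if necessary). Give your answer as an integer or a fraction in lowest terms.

Row minima are 14 and 7, so the attacker's maximin is 14; column maxima are 20 and 16, so the defender's minimax is 16. These differ, so the equilibrium is in mixed strategies.
Let the attacker play target 1 with probability p. The defender is indifferent when 14p + 20(1−p) = 16p + 7(1−p), giving p = 13/15.
Let the defender play guard 1 with probability q. The attacker is indifferent when 14q + 16(1−q) = 20q + 7(1−q), giving q = 3/5.
The value is 14·(3/5) + (16)·(2/5) = 74/5.

74/5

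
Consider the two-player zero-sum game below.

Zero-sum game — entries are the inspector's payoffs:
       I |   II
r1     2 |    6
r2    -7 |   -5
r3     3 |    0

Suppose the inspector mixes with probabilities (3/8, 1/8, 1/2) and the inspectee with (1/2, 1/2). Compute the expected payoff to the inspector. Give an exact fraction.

3/2

Against (1/2, 1/2), each row's expected payoff is r1: 4; r2: -6; r3: 3/2.
Taking the (3/8, 1/8, 1/2)-weighted average: (3/8)·(4) + (1/8)·(-6) + (1/2)·(3/2) = 3/2.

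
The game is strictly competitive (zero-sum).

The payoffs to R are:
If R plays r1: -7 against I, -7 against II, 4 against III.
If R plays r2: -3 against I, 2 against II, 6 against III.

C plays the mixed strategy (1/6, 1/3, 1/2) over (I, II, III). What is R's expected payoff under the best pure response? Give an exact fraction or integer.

r1: (-7)·(1/6) + (-7)·(1/3) + (4)·(1/2) = -3/2.
r2: (-3)·(1/6) + (2)·(1/3) + (6)·(1/2) = 19/6.
The best pure response is r2 with expected payoff 19/6.

19/6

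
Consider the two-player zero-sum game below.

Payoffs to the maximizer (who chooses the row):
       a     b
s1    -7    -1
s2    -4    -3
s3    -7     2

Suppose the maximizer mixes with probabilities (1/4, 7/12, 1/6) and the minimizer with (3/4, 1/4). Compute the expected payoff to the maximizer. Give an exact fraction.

-209/48

Against (3/4, 1/4), each row's expected payoff is s1: -11/2; s2: -15/4; s3: -19/4.
Taking the (1/4, 7/12, 1/6)-weighted average: (1/4)·(-11/2) + (7/12)·(-15/4) + (1/6)·(-19/4) = -209/48.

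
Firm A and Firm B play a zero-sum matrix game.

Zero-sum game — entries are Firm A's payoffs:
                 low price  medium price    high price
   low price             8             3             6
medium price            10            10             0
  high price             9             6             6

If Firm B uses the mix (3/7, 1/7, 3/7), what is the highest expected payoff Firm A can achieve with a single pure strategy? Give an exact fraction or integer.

51/7

low price: (8)·(3/7) + (3)·(1/7) + (6)·(3/7) = 45/7.
medium price: (10)·(3/7) + (10)·(1/7) + (0)·(3/7) = 40/7.
high price: (9)·(3/7) + (6)·(1/7) + (6)·(3/7) = 51/7.
The best pure response is high price with expected payoff 51/7.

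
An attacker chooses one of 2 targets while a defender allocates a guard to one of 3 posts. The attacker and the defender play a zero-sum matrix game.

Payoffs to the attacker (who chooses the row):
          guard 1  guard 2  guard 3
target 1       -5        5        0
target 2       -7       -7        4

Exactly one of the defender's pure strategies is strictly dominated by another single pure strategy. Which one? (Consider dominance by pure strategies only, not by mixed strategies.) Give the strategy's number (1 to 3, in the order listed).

The defender prefers columns that give the attacker less. Compare guard 3 with guard 1: -5 < 0, -7 < 4.
So guard 1 strictly dominates guard 3 for the defender; guard 3 is strictly dominated.

3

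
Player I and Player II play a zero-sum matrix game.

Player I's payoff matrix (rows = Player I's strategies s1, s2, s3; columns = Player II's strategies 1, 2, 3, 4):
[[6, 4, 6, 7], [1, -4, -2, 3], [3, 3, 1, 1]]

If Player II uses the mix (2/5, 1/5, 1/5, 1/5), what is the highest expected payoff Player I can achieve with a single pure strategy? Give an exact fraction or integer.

29/5

s1: (6)·(2/5) + (4)·(1/5) + (6)·(1/5) + (7)·(1/5) = 29/5.
s2: (1)·(2/5) + (-4)·(1/5) + (-2)·(1/5) + (3)·(1/5) = -1/5.
s3: (3)·(2/5) + (3)·(1/5) + (1)·(1/5) + (1)·(1/5) = 11/5.
The best pure response is s1 with expected payoff 29/5.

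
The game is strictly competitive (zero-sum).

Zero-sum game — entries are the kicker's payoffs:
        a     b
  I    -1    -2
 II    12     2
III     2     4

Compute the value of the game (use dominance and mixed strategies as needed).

11/3

Row I is strictly dominated by row III, so the kicker never plays it.
The remaining 2×2 game on (II, III) × (a, b) has no saddle point. Let the kicker play II with probability p; indifference gives 12p + 2(1−p) = 2p + 4(1−p), so p = 1/6.
Similarly the goalkeeper's optimal q on a is 1/6, and the value is 12·(1/6) + (2)·(5/6) = 11/3.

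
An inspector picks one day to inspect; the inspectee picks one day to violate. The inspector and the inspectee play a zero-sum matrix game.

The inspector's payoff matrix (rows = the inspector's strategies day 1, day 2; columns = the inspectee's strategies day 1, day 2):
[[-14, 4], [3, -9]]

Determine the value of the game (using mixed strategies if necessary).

Row minima are -14 and -9, so the inspector's maximin is -9; column maxima are 3 and 4, so the inspectee's minimax is 3. These differ, so the equilibrium is in mixed strategies.
Let the inspector play day 1 with probability p. The inspectee is indifferent when −14p + 3(1−p) = 4p − 9(1−p), giving p = 2/5.
Let the inspectee play day 1 with probability q. The inspector is indifferent when −14q + 4(1−q) = 3q − 9(1−q), giving q = 13/30.
The value is -14·(13/30) + (4)·(17/30) = -19/5.

-19/5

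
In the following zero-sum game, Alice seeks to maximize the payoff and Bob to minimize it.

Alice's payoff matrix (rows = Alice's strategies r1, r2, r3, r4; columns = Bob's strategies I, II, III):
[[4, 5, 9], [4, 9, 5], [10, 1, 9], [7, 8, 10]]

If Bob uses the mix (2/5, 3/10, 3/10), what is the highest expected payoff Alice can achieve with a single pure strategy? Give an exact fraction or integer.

41/5

r1: (4)·(2/5) + (5)·(3/10) + (9)·(3/10) = 29/5.
r2: (4)·(2/5) + (9)·(3/10) + (5)·(3/10) = 29/5.
r3: (10)·(2/5) + (1)·(3/10) + (9)·(3/10) = 7.
r4: (7)·(2/5) + (8)·(3/10) + (10)·(3/10) = 41/5.
The best pure response is r4 with expected payoff 41/5.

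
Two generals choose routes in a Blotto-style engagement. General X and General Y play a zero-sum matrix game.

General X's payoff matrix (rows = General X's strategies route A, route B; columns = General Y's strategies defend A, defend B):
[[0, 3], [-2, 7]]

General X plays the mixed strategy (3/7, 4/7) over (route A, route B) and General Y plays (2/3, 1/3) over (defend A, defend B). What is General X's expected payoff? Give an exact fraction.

1

Against (2/3, 1/3), each row's expected payoff is route A: 1; route B: 1.
Taking the (3/7, 4/7)-weighted average: (3/7)·(1) + (4/7)·(1) = 1.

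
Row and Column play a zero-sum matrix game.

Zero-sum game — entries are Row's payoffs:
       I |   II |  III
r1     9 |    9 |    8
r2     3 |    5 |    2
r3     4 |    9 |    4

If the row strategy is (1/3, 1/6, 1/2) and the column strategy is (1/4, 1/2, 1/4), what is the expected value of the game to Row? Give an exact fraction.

163/24

Against (1/4, 1/2, 1/4), each row's expected payoff is r1: 35/4; r2: 15/4; r3: 13/2.
Taking the (1/3, 1/6, 1/2)-weighted average: (1/3)·(35/4) + (1/6)·(15/4) + (1/2)·(13/2) = 163/24.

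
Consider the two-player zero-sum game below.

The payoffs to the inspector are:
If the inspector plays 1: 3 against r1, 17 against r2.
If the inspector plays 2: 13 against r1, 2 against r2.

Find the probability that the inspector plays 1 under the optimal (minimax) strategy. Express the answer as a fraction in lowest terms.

Row minima are 3 and 2, so the inspector's maximin is 3; column maxima are 13 and 17, so the inspectee's minimax is 13. These differ, so the equilibrium is in mixed strategies.
Let the inspector play 1 with probability p. The inspectee is indifferent when 3p + 13(1−p) = 17p + 2(1−p), giving p = 11/25.

11/25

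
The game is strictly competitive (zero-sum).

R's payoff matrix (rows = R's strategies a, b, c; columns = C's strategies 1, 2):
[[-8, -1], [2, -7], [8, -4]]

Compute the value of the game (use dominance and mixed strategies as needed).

Row b is strictly dominated by row c, so R never plays it.
The remaining 2×2 game on (a, c) × (1, 2) has no saddle point. Let R play a with probability p; indifference gives −8p + 8(1−p) = −p − 4(1−p), so p = 12/19.
Similarly C's optimal q on 1 is 3/19, and the value is -8·(3/19) + (-1)·(16/19) = -40/19.

-40/19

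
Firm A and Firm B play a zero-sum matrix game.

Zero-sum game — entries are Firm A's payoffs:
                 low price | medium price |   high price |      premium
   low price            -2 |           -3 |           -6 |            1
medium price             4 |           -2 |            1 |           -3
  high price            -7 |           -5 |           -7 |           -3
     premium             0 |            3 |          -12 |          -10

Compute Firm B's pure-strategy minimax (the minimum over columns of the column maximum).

The worst case (largest entry) in each column is low price: 4, medium price: 3, high price: 1, premium: 1.
The best (smallest) of these is 1.

1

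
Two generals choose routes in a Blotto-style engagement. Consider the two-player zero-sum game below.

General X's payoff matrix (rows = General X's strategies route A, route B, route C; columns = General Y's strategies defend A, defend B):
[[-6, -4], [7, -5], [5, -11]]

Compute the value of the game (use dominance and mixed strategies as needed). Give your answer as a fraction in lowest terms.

Row route C is strictly dominated by row route B, so General X never plays it.
The remaining 2×2 game on (route A, route B) × (defend A, defend B) has no saddle point. Let General X play route A with probability p; indifference gives −6p + 7(1−p) = −4p − 5(1−p), so p = 6/7.
Similarly General Y's optimal q on defend A is 1/14, and the value is -6·(1/14) + (-4)·(13/14) = -29/7.

-29/7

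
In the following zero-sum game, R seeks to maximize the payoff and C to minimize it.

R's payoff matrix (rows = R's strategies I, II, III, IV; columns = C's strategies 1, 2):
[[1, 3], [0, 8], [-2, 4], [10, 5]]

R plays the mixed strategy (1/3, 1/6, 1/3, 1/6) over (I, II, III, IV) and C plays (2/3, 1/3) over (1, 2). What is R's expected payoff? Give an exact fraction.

43/18

Against (2/3, 1/3), each row's expected payoff is I: 5/3; II: 8/3; III: 0; IV: 25/3.
Taking the (1/3, 1/6, 1/3, 1/6)-weighted average: (1/3)·(5/3) + (1/6)·(8/3) + (1/3)·(0) + (1/6)·(25/3) = 43/18.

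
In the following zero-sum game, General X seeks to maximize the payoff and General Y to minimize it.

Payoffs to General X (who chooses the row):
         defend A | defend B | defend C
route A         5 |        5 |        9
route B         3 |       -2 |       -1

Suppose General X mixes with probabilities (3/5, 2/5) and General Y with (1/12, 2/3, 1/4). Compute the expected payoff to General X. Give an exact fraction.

46/15

Against (1/12, 2/3, 1/4), each row's expected payoff is route A: 6; route B: -4/3.
Taking the (3/5, 2/5)-weighted average: (3/5)·(6) + (2/5)·(-4/3) = 46/15.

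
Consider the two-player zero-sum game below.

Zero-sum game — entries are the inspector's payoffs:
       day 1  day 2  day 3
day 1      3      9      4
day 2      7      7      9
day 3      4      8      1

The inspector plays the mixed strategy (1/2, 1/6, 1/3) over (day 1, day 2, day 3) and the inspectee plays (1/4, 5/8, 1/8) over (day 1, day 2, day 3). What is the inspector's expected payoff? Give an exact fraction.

Against (1/4, 5/8, 1/8), each row's expected payoff is day 1: 55/8; day 2: 29/4; day 3: 49/8.
Taking the (1/2, 1/6, 1/3)-weighted average: (1/2)·(55/8) + (1/6)·(29/4) + (1/3)·(49/8) = 107/16.

107/16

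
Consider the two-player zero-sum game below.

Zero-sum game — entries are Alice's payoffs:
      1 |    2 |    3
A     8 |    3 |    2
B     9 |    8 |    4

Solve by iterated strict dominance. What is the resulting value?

Row A is strictly dominated by row B (9>8, 8>3, 4>2); eliminate A.
Column 1 is strictly dominated by 2 for Bob (8<9); eliminate 1.
Column 2 is strictly dominated by 3 for Bob (4<8); eliminate 2.
Only (B, 3) remains, with payoff 4.

4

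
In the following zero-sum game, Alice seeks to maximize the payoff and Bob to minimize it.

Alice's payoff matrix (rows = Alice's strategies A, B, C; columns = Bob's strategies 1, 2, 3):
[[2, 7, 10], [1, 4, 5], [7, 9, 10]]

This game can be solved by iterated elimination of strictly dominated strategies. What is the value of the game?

7

Row B is strictly dominated by row A (2>1, 7>4, 10>5); eliminate B.
Column 3 is strictly dominated by 1 for Bob (2<10, 7<10); eliminate 3.
Row A is strictly dominated by row C (7>2, 9>7); eliminate A.
Column 2 is strictly dominated by 1 for Bob (7<9); eliminate 2.
Only (C, 1) remains, with payoff 7.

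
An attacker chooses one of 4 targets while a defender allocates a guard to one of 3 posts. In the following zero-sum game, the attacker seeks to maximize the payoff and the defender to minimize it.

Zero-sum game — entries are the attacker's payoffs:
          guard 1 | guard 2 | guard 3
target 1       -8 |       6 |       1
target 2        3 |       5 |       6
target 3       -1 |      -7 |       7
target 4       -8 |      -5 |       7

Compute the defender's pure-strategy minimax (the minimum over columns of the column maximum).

3

The worst case (largest entry) in each column is guard 1: 3, guard 2: 6, guard 3: 7.
The best (smallest) of these is 3.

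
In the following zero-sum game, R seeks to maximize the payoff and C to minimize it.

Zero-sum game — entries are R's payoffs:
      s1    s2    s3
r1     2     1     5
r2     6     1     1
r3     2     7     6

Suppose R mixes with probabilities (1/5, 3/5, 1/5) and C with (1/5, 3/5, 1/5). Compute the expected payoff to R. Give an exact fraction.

Against (1/5, 3/5, 1/5), each row's expected payoff is r1: 2; r2: 2; r3: 29/5.
Taking the (1/5, 3/5, 1/5)-weighted average: (1/5)·(2) + (3/5)·(2) + (1/5)·(29/5) = 69/25.

69/25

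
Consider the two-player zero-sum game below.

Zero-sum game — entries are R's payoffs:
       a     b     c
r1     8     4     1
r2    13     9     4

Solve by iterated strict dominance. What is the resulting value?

4

Column a is strictly dominated by b for C (4<8, 9<13); eliminate a.
Column b is strictly dominated by c for C (1<4, 4<9); eliminate b.
Row r1 is strictly dominated by row r2 (4>1); eliminate r1.
Only (r2, c) remains, with payoff 4.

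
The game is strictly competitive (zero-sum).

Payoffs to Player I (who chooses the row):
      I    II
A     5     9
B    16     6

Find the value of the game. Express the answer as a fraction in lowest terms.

57/7

Row minima are 5 and 6, so Player I's maximin is 6; column maxima are 16 and 9, so Player II's minimax is 9. These differ, so the equilibrium is in mixed strategies.
Let Player I play A with probability p. Player II is indifferent when 5p + 16(1−p) = 9p + 6(1−p), giving p = 5/7.
Let Player II play I with probability q. Player I is indifferent when 5q + 9(1−q) = 16q + 6(1−q), giving q = 3/14.
The value is 5·(3/14) + (9)·(11/14) = 57/7.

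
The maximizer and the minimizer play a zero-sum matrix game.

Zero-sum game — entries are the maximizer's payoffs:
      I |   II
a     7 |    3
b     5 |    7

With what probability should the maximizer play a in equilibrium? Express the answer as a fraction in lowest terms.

1/3

Row minima are 3 and 5, so the maximizer's maximin is 5; column maxima are 7 and 7, so the minimizer's minimax is 7. These differ, so the equilibrium is in mixed strategies.
Let the maximizer play a with probability p. The minimizer is indifferent when 7p + 5(1−p) = 3p + 7(1−p), giving p = 1/3.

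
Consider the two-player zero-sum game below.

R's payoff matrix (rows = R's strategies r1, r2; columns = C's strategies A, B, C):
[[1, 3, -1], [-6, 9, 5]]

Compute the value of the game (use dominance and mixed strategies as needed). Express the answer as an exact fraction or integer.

Column B is strictly dominated by C for C (it gives R more in every row).
The remaining 2×2 game on (r1, r2) × (A, C) has no saddle point. Let R play r1 with probability p; indifference gives p − 6(1−p) = −p + 5(1−p), so p = 11/13.
Similarly C's optimal q on A is 6/13, and the value is 1·(6/13) + (-1)·(7/13) = -1/13.

-1/13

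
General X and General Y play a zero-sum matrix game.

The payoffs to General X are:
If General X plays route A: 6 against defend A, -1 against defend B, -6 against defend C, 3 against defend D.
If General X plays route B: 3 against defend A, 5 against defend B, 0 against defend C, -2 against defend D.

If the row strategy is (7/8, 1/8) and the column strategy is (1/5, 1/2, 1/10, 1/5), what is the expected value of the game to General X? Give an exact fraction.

Against (1/5, 1/2, 1/10, 1/5), each row's expected payoff is route A: 7/10; route B: 27/10.
Taking the (7/8, 1/8)-weighted average: (7/8)·(7/10) + (1/8)·(27/10) = 19/20.

19/20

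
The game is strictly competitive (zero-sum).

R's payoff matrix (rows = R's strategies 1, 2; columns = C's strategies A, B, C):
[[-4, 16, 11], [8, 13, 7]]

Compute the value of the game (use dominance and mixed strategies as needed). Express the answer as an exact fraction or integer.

29/4

Column B is strictly dominated by C for C (it gives R more in every row).
The remaining 2×2 game on (1, 2) × (A, C) has no saddle point. Let R play 1 with probability p; indifference gives −4p + 8(1−p) = 11p + 7(1−p), so p = 1/16.
Similarly C's optimal q on A is 1/4, and the value is -4·(1/4) + (11)·(3/4) = 29/4.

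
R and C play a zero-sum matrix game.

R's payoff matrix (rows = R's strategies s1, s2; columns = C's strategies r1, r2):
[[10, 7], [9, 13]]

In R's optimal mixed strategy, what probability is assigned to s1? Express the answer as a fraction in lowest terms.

4/7

Row minima are 7 and 9, so R's maximin is 9; column maxima are 10 and 13, so C's minimax is 10. These differ, so the equilibrium is in mixed strategies.
Let R play s1 with probability p. C is indifferent when 10p + 9(1−p) = 7p + 13(1−p), giving p = 4/7.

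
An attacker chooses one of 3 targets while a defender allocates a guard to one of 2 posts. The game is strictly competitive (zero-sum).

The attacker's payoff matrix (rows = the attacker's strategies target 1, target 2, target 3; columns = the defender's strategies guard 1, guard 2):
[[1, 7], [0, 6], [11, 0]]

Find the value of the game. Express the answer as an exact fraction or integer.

77/17

Row target 2 is strictly dominated by row target 1, so the attacker never plays it.
The remaining 2×2 game on (target 1, target 3) × (guard 1, guard 2) has no saddle point. Let the attacker play target 1 with probability p; indifference gives p + 11(1−p) = 7p, so p = 11/17.
Similarly the defender's optimal q on guard 1 is 7/17, and the value is 1·(7/17) + (7)·(10/17) = 77/17.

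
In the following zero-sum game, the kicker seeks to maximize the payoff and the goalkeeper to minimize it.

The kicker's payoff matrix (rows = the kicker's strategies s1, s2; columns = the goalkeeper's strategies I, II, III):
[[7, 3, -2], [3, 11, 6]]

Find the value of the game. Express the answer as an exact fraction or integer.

Column II is strictly dominated by III for the goalkeeper (it gives the kicker more in every row).
The remaining 2×2 game on (s1, s2) × (I, III) has no saddle point. Let the kicker play s1 with probability p; indifference gives 7p + 3(1−p) = −2p + 6(1−p), so p = 1/4.
Similarly the goalkeeper's optimal q on I is 2/3, and the value is 7·(2/3) + (-2)·(1/3) = 4.

4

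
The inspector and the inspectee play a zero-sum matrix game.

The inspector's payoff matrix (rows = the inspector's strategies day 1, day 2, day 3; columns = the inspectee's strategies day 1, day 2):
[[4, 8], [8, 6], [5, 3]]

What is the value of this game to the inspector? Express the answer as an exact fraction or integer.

20/3

Row day 3 is strictly dominated by row day 2, so the inspector never plays it.
The remaining 2×2 game on (day 1, day 2) × (day 1, day 2) has no saddle point. Let the inspector play day 1 with probability p; indifference gives 4p + 8(1−p) = 8p + 6(1−p), so p = 1/3.
Similarly the inspectee's optimal q on day 1 is 1/3, and the value is 4·(1/3) + (8)·(2/3) = 20/3.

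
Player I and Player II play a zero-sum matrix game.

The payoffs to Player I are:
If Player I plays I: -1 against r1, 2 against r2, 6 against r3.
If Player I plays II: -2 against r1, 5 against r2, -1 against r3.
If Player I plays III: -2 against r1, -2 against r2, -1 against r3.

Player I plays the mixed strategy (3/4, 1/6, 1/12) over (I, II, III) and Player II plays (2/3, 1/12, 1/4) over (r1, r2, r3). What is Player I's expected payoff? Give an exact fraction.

Against (2/3, 1/12, 1/4), each row's expected payoff is I: 1; II: -7/6; III: -7/4.
Taking the (3/4, 1/6, 1/12)-weighted average: (3/4)·(1) + (1/6)·(-7/6) + (1/12)·(-7/4) = 59/144.

59/144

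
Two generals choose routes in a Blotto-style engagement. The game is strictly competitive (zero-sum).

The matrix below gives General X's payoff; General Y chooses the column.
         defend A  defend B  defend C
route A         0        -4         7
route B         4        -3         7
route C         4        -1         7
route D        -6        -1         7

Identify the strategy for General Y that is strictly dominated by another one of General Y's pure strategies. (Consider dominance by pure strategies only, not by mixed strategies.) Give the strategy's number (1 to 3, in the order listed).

General Y prefers columns that give General X less. Compare defend C with defend A: 0 < 7, 4 < 7, 4 < 7, -6 < 7.
So defend A strictly dominates defend C for General Y; defend C is strictly dominated.

3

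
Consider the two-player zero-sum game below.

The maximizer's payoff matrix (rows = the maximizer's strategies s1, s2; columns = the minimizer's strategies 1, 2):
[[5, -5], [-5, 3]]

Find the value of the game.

Row minima are -5 and -5, so the maximizer's maximin is -5; column maxima are 5 and 3, so the minimizer's minimax is 3. These differ, so the equilibrium is in mixed strategies.
Let the maximizer play s1 with probability p. The minimizer is indifferent when 5p − 5(1−p) = −5p + 3(1−p), giving p = 4/9.
Let the minimizer play 1 with probability q. The maximizer is indifferent when 5q − 5(1−q) = −5q + 3(1−q), giving q = 4/9.
The value is 5·(4/9) + (-5)·(5/9) = -5/9.

-5/9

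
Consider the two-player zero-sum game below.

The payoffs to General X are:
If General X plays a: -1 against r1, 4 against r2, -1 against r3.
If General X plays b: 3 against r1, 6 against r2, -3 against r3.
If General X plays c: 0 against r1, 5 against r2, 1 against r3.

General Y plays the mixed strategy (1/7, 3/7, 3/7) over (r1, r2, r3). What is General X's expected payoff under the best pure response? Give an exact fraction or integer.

a: (-1)·(1/7) + (4)·(3/7) + (-1)·(3/7) = 8/7.
b: (3)·(1/7) + (6)·(3/7) + (-3)·(3/7) = 12/7.
c: (0)·(1/7) + (5)·(3/7) + (1)·(3/7) = 18/7.
The best pure response is c with expected payoff 18/7.

18/7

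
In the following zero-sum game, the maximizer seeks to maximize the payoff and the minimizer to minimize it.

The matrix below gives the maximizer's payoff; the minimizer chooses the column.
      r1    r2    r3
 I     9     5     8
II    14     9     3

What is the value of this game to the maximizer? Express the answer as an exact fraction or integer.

Column r1 is strictly dominated by r2 for the minimizer (it gives the maximizer more in every row).
The remaining 2×2 game on (I, II) × (r2, r3) has no saddle point. Let the maximizer play I with probability p; indifference gives 5p + 9(1−p) = 8p + 3(1−p), so p = 2/3.
Similarly the minimizer's optimal q on r2 is 5/9, and the value is 5·(5/9) + (8)·(4/9) = 19/3.

19/3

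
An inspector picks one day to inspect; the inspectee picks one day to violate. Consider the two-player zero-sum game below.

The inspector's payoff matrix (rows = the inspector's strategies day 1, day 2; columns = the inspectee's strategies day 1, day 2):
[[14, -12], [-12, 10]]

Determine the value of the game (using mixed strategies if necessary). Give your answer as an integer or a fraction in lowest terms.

-1/12

Row minima are -12 and -12, so the inspector's maximin is -12; column maxima are 14 and 10, so the inspectee's minimax is 10. These differ, so the equilibrium is in mixed strategies.
Let the inspector play day 1 with probability p. The inspectee is indifferent when 14p − 12(1−p) = −12p + 10(1−p), giving p = 11/24.
Let the inspectee play day 1 with probability q. The inspector is indifferent when 14q − 12(1−q) = −12q + 10(1−q), giving q = 11/24.
The value is 14·(11/24) + (-12)·(13/24) = -1/12.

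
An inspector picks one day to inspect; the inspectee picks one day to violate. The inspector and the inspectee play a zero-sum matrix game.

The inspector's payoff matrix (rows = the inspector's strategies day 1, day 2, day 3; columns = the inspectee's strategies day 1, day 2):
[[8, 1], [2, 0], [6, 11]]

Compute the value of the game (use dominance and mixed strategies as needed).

Row day 2 is strictly dominated by row day 1, so the inspector never plays it.
The remaining 2×2 game on (day 1, day 3) × (day 1, day 2) has no saddle point. Let the inspector play day 1 with probability p; indifference gives 8p + 6(1−p) = p + 11(1−p), so p = 5/12.
Similarly the inspectee's optimal q on day 1 is 5/6, and the value is 8·(5/6) + (1)·(1/6) = 41/6.

41/6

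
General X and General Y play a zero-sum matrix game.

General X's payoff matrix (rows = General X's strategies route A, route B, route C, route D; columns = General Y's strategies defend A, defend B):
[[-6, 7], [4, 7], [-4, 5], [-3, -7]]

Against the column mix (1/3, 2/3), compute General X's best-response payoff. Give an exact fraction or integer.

route A: (-6)·(1/3) + (7)·(2/3) = 8/3.
route B: (4)·(1/3) + (7)·(2/3) = 6.
route C: (-4)·(1/3) + (5)·(2/3) = 2.
route D: (-3)·(1/3) + (-7)·(2/3) = -17/3.
The best pure response is route B with expected payoff 6.

6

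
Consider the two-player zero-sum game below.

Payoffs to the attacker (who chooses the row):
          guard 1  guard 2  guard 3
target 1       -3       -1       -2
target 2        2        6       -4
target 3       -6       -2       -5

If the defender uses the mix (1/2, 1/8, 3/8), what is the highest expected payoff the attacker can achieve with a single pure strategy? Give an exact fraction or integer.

1/4

target 1: (-3)·(1/2) + (-1)·(1/8) + (-2)·(3/8) = -19/8.
target 2: (2)·(1/2) + (6)·(1/8) + (-4)·(3/8) = 1/4.
target 3: (-6)·(1/2) + (-2)·(1/8) + (-5)·(3/8) = -41/8.
The best pure response is target 2 with expected payoff 1/4.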